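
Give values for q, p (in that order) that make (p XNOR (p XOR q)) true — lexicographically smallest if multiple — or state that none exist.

q=0, p=0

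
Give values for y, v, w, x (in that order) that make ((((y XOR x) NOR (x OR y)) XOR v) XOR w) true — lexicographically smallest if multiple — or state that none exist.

y=0, v=0, w=0, x=0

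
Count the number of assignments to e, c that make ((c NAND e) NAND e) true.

Satisfying assignments: (0,0), (0,1), (1,1)
Count: 3 out of 4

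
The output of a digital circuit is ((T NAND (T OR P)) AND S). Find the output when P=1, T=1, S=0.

Substituting: ((1 NAND (1 OR 1)) AND 0)
= 0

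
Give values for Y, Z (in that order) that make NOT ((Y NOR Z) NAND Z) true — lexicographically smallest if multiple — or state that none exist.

UNSATISFIABLE - no assignment makes this expression true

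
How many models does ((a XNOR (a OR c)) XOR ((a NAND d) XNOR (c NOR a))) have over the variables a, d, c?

Satisfying assignments: (1,0,0), (1,0,1)
Count: 2 out of 8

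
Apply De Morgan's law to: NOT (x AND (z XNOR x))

NOT x OR NOT (z XNOR x)
De Morgan's: NOT(AND of terms) = OR of negations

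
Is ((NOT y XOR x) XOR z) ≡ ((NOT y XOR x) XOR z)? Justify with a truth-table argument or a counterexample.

Yes, they are equivalent — the two output columns agree on all 8 assignments:
y | x | z | Expression 1 | Expression 2
---------------------------------------
0 | 0 | 0 | 1 | 1
0 | 0 | 1 | 0 | 0
0 | 1 | 0 | 0 | 0
0 | 1 | 1 | 1 | 1
1 | 0 | 0 | 0 | 0
1 | 0 | 1 | 1 | 1
1 | 1 | 0 | 1 | 1
1 | 1 | 1 | 0 | 0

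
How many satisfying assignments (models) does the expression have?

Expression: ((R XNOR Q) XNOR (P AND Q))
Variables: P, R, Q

Satisfying assignments: (0,0,1), (0,1,0), (1,1,0), (1,1,1)
Count: 4 out of 8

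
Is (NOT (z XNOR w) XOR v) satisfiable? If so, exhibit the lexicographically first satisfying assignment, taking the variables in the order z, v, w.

z=0, v=0, w=1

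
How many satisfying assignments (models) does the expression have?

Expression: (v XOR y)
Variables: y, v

Satisfying assignments: (0,1), (1,0)
Count: 2 out of 4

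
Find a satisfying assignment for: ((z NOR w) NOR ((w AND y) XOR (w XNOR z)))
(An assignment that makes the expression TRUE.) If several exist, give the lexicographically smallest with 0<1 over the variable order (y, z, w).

y=0, z=0, w=1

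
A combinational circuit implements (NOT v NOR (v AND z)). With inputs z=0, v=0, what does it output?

Substituting: (NOT 0 NOR (0 AND 0))
= 0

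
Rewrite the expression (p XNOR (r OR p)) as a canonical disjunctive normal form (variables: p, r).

(NOT p AND NOT r) OR (p AND NOT r) OR (p AND r)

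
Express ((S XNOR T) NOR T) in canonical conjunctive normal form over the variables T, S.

(T OR S) AND (NOT T OR S) AND (NOT T OR NOT S)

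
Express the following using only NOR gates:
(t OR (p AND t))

((t NOR ((p NOR p) NOR (t NOR t))) NOR (t NOR ((p NOR p) NOR (t NOR t))))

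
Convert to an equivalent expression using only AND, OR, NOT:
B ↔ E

(B AND E) OR (NOT B AND NOT E)
(Biconditional = both true or both false)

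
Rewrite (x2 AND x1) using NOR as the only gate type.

((x2 NOR x2) NOR (x1 NOR x1))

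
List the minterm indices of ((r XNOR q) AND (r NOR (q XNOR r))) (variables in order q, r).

Σm() = FALSE (no minterms)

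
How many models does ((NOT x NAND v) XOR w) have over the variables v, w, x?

Satisfying assignments: (0,0,0), (0,0,1), (1,0,1), (1,1,0)
Count: 4 out of 8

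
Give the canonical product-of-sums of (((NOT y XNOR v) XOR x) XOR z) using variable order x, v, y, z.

ΠM(0, 3, 5, 6, 9, 10, 12, 15) = (x OR v OR y OR z) AND (x OR v OR NOT y OR NOT z) AND (x OR NOT v OR y OR NOT z) AND (x OR NOT v OR NOT y OR z) AND (NOT x OR v OR y OR NOT z) AND (NOT x OR v OR NOT y OR z) AND (NOT x OR NOT v OR y OR z) AND (NOT x OR NOT v OR NOT y OR NOT z)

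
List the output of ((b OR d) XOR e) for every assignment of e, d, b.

e | d | b | Output
------------------
0 | 0 | 0 | 0
0 | 0 | 1 | 1
0 | 1 | 0 | 1
0 | 1 | 1 | 1
1 | 0 | 0 | 1
1 | 0 | 1 | 0
1 | 1 | 0 | 0
1 | 1 | 1 | 0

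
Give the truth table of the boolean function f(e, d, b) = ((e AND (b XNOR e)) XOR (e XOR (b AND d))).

e | d | b | Output
------------------
0 | 0 | 0 | 0
0 | 0 | 1 | 0
0 | 1 | 0 | 0
0 | 1 | 1 | 1
1 | 0 | 0 | 1
1 | 0 | 1 | 0
1 | 1 | 0 | 1
1 | 1 | 1 | 1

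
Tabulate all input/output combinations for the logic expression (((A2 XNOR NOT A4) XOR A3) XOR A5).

A4 | A2 | A3 | A5 | Output
--------------------------
0 | 0 | 0 | 0 | 0
0 | 0 | 0 | 1 | 1
0 | 0 | 1 | 0 | 1
0 | 0 | 1 | 1 | 0
0 | 1 | 0 | 0 | 1
0 | 1 | 0 | 1 | 0
0 | 1 | 1 | 0 | 0
0 | 1 | 1 | 1 | 1
1 | 0 | 0 | 0 | 1
1 | 0 | 0 | 1 | 0
1 | 0 | 1 | 0 | 0
1 | 0 | 1 | 1 | 1
1 | 1 | 0 | 0 | 0
1 | 1 | 0 | 1 | 1
1 | 1 | 1 | 0 | 1
1 | 1 | 1 | 1 | 0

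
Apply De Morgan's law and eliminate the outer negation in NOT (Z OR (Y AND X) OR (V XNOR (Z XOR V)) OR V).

NOT Z AND NOT (Y AND X) AND NOT (V XNOR (Z XOR V)) AND NOT V
De Morgan's: NOT(OR of terms) = AND of negations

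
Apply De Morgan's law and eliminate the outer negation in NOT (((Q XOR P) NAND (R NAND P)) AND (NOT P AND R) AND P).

NOT ((Q XOR P) NAND (R NAND P)) OR NOT (NOT P AND R) OR NOT P
De Morgan's: NOT(AND of terms) = OR of negations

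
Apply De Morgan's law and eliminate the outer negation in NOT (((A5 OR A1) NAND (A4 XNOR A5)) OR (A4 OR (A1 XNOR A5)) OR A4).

NOT ((A5 OR A1) NAND (A4 XNOR A5)) AND NOT (A4 OR (A1 XNOR A5)) AND NOT A4
De Morgan's: NOT(OR of terms) = AND of negations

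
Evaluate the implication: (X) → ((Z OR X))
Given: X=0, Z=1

Antecedent (X) = 0; consequent ((Z OR X)) = 1.
0 → 1 = 1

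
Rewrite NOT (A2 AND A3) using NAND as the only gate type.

(((A2 NAND A3) NAND (A2 NAND A3)) NAND ((A2 NAND A3) NAND (A2 NAND A3)))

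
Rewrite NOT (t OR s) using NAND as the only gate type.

(((t NAND t) NAND (s NAND s)) NAND ((t NAND t) NAND (s NAND s)))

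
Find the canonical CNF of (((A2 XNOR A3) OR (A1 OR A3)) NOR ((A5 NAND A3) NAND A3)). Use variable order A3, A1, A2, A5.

(A3 OR A1 OR A2 OR A5) AND (A3 OR A1 OR A2 OR NOT A5) AND (A3 OR A1 OR NOT A2 OR A5) AND (A3 OR A1 OR NOT A2 OR NOT A5) AND (A3 OR NOT A1 OR A2 OR A5) AND (A3 OR NOT A1 OR A2 OR NOT A5) AND (A3 OR NOT A1 OR NOT A2 OR A5) AND (A3 OR NOT A1 OR NOT A2 OR NOT A5) AND (NOT A3 OR A1 OR A2 OR A5) AND (NOT A3 OR A1 OR A2 OR NOT A5) AND (NOT A3 OR A1 OR NOT A2 OR A5) AND (NOT A3 OR A1 OR NOT A2 OR NOT A5) AND (NOT A3 OR NOT A1 OR A2 OR A5) AND (NOT A3 OR NOT A1 OR A2 OR NOT A5) AND (NOT A3 OR NOT A1 OR NOT A2 OR A5) AND (NOT A3 OR NOT A1 OR NOT A2 OR NOT A5)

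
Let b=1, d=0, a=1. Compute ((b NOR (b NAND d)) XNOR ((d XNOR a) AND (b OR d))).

Substituting: ((1 NOR (1 NAND 0)) XNOR ((0 XNOR 1) AND (1 OR 0)))
= 1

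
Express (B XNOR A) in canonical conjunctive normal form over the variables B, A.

(B OR NOT A) AND (NOT B OR A)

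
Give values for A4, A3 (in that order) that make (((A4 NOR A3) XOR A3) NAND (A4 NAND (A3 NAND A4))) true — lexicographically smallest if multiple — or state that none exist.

A4=1, A3=0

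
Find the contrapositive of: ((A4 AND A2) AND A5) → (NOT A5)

Contrapositive: A5 → NOT ((A4 AND A2) AND A5)
Note: A statement and its contrapositive are logically equivalent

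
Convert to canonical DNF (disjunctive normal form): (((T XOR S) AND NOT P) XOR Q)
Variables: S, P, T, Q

(NOT S AND NOT P AND NOT T AND Q) OR (NOT S AND NOT P AND T AND NOT Q) OR (NOT S AND P AND NOT T AND Q) OR (NOT S AND P AND T AND Q) OR (S AND NOT P AND NOT T AND NOT Q) OR (S AND NOT P AND T AND Q) OR (S AND P AND NOT T AND Q) OR (S AND P AND T AND Q)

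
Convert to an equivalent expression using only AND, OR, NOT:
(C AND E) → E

NOT (C AND E) OR E
(Implication elimination: A → B = NOT A OR B)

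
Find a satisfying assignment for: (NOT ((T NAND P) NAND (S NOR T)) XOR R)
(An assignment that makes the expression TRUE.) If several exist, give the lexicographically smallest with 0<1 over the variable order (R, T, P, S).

R=0, T=0, P=0, S=0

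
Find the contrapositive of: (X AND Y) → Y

Contrapositive: NOT Y → NOT (X AND Y)
Note: A statement and its contrapositive are logically equivalent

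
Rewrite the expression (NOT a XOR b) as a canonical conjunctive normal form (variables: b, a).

(b OR NOT a) AND (NOT b OR a)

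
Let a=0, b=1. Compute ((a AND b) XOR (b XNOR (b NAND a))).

Substituting: ((0 AND 1) XOR (1 XNOR (1 NAND 0)))
= 1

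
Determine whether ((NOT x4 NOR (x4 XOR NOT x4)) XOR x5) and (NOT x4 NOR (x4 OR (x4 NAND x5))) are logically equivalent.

No. Counterexample: with x5=1, x4=0, Expression 1 = 1 but Expression 2 = 0.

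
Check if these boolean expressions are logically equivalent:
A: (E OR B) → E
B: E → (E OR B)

No, Converse is not equivalent to original (counterexample: E=0, B=1)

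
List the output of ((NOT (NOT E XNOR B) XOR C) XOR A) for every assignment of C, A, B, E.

C | A | B | E | Output
----------------------
0 | 0 | 0 | 0 | 1
0 | 0 | 0 | 1 | 0
0 | 0 | 1 | 0 | 0
0 | 0 | 1 | 1 | 1
0 | 1 | 0 | 0 | 0
0 | 1 | 0 | 1 | 1
0 | 1 | 1 | 0 | 1
0 | 1 | 1 | 1 | 0
1 | 0 | 0 | 0 | 0
1 | 0 | 0 | 1 | 1
1 | 0 | 1 | 0 | 1
1 | 0 | 1 | 1 | 0
1 | 1 | 0 | 0 | 1
1 | 1 | 0 | 1 | 0
1 | 1 | 1 | 0 | 0
1 | 1 | 1 | 1 | 1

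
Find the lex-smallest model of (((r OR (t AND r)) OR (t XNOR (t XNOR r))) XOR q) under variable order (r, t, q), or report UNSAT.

r=0, t=0, q=1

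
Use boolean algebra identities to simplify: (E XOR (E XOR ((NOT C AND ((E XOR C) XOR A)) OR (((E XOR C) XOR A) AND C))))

By XOR self-cancellation ((E XOR v) XOR v = E) then distribution ((E AND v) OR (E AND NOT v) = E):
= ((E XOR C) XOR A)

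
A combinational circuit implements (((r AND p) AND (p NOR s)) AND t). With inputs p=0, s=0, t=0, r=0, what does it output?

Substituting: (((0 AND 0) AND (0 NOR 0)) AND 0)
= 0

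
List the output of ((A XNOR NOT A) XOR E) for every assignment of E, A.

E | A | Output
--------------
0 | 0 | 0
0 | 1 | 0
1 | 0 | 1
1 | 1 | 1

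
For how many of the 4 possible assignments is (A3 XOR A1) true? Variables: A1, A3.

Satisfying assignments: (0,1), (1,0)
Count: 2 out of 4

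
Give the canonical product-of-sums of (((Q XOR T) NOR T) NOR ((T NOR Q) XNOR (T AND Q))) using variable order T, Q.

ΠM(0, 1, 2) = (T OR Q) AND (T OR NOT Q) AND (NOT T OR Q)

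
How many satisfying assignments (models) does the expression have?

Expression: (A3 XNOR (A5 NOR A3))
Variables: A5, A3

Satisfying assignments: (1,0)
Count: 1 out of 4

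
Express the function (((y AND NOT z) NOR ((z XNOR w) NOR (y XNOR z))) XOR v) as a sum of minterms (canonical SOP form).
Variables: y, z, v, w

Σm(0, 1, 5, 6, 10, 11, 12, 13) = (NOT y AND NOT z AND NOT v AND NOT w) OR (NOT y AND NOT z AND NOT v AND w) OR (NOT y AND z AND NOT v AND w) OR (NOT y AND z AND v AND NOT w) OR (y AND NOT z AND v AND NOT w) OR (y AND NOT z AND v AND w) OR (y AND z AND NOT v AND NOT w) OR (y AND z AND NOT v AND w)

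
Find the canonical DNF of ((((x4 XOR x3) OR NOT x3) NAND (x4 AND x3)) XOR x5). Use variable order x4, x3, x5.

(NOT x4 AND NOT x3 AND NOT x5) OR (NOT x4 AND x3 AND NOT x5) OR (x4 AND NOT x3 AND NOT x5) OR (x4 AND x3 AND NOT x5)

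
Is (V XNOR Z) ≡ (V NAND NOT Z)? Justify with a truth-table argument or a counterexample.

No. Counterexample: with Z=1, V=0, Expression 1 = 0 but Expression 2 = 1.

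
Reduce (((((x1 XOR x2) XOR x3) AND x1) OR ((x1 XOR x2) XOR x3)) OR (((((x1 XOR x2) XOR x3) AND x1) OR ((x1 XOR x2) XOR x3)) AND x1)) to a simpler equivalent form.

By absorption (E OR (E AND v) = E) then absorption (E OR (E AND v) = E):
= ((x1 XOR x2) XOR x3)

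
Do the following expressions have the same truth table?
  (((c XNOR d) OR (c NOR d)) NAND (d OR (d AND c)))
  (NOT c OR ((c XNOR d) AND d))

No. Counterexample: with d=0, c=1, Expression 1 = 1 but Expression 2 = 0.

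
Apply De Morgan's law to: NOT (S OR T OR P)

NOT S AND NOT T AND NOT P
De Morgan's: NOT(OR of terms) = AND of negations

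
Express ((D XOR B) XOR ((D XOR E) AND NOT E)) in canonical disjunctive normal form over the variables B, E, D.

(NOT B AND E AND D) OR (B AND NOT E AND NOT D) OR (B AND NOT E AND D) OR (B AND E AND NOT D)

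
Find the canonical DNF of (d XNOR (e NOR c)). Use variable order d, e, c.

(NOT d AND NOT e AND c) OR (NOT d AND e AND NOT c) OR (NOT d AND e AND c) OR (d AND NOT e AND NOT c)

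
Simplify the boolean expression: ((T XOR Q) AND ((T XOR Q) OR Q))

By absorption (E AND (E OR v) = E):
= (T XOR Q)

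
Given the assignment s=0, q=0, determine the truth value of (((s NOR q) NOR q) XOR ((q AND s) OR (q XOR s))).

Substituting: (((0 NOR 0) NOR 0) XOR ((0 AND 0) OR (0 XOR 0)))
= 0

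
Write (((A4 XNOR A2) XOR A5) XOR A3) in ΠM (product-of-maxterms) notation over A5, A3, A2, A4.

ΠM(1, 2, 4, 7, 8, 11, 13, 14) = (A5 OR A3 OR A2 OR NOT A4) AND (A5 OR A3 OR NOT A2 OR A4) AND (A5 OR NOT A3 OR A2 OR A4) AND (A5 OR NOT A3 OR NOT A2 OR NOT A4) AND (NOT A5 OR A3 OR A2 OR A4) AND (NOT A5 OR A3 OR NOT A2 OR NOT A4) AND (NOT A5 OR NOT A3 OR A2 OR NOT A4) AND (NOT A5 OR NOT A3 OR NOT A2 OR A4)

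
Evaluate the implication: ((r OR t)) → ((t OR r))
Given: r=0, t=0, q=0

Antecedent ((r OR t)) = 0; consequent ((t OR r)) = 0.
0 → 0 = 1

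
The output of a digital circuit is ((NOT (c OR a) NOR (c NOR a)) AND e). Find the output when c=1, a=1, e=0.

Substituting: ((NOT (1 OR 1) NOR (1 NOR 1)) AND 0)
= 0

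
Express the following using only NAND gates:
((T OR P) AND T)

((((T NAND T) NAND (P NAND P)) NAND T) NAND (((T NAND T) NAND (P NAND P)) NAND T))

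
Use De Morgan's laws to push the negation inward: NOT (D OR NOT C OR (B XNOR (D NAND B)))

NOT D AND C AND NOT (B XNOR (D NAND B))
De Morgan's: NOT(OR of terms) = AND of negations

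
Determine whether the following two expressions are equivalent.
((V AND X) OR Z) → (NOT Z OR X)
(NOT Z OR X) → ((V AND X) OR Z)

No, Converse is not equivalent to original (counterexample: X=0, V=0, Z=0)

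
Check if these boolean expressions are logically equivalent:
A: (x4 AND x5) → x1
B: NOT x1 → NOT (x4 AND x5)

Yes, Contrapositive is always equivalent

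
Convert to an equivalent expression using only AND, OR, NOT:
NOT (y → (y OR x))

y AND NOT (y OR x)
(Negated implication: NOT(A → B) = A AND NOT B)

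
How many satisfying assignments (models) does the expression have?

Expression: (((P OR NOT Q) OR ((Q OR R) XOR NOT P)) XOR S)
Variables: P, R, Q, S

Satisfying assignments: (0,0,0,0), (0,0,1,1), (0,1,0,0), (0,1,1,1), (1,0,0,0), (1,0,1,0), (1,1,0,0), (1,1,1,0)
Count: 8 out of 16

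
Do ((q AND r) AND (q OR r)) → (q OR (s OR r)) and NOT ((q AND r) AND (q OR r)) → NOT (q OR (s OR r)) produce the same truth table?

No, Inverse is not equivalent to original (counterexample: s=0, q=0, r=1)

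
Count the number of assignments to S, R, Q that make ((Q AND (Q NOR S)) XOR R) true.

Satisfying assignments: (0,1,0), (0,1,1), (1,1,0), (1,1,1)
Count: 4 out of 8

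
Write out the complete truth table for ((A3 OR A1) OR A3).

A3 | A1 | Output
----------------
0 | 0 | 0
0 | 1 | 1
1 | 0 | 1
1 | 1 | 1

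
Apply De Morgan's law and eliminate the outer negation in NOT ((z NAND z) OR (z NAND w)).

NOT (z NAND z) AND NOT (z NAND w)
De Morgan's: NOT(OR of terms) = AND of negations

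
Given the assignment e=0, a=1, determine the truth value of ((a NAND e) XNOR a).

Substituting: ((1 NAND 0) XNOR 1)
= 1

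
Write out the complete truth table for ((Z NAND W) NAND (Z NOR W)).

Z | W | Output
--------------
0 | 0 | 0
0 | 1 | 1
1 | 0 | 1
1 | 1 | 1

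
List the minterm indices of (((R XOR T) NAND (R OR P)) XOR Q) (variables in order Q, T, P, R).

Σm(0, 2, 4, 5, 7, 9, 11, 14) = (NOT Q AND NOT T AND NOT P AND NOT R) OR (NOT Q AND NOT T AND P AND NOT R) OR (NOT Q AND T AND NOT P AND NOT R) OR (NOT Q AND T AND NOT P AND R) OR (NOT Q AND T AND P AND R) OR (Q AND NOT T AND NOT P AND R) OR (Q AND NOT T AND P AND R) OR (Q AND T AND P AND NOT R)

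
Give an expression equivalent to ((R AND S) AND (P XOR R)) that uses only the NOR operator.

((((R NOR R) NOR (S NOR S)) NOR ((R NOR R) NOR (S NOR S))) NOR (((((P NOR R) NOR (P NOR R)) NOR ((P NOR R) NOR (P NOR R))) NOR ((((P NOR P) NOR (R NOR R)) NOR ((P NOR P) NOR (R NOR R))) NOR (((P NOR P) NOR (R NOR R)) NOR ((P NOR P) NOR (R NOR R))))) NOR ((((P NOR R) NOR (P NOR R)) NOR ((P NOR R) NOR (P NOR R))) NOR ((((P NOR P) NOR (R NOR R)) NOR ((P NOR P) NOR (R NOR R))) NOR (((P NOR P) NOR (R NOR R)) NOR ((P NOR P) NOR (R NOR R)))))))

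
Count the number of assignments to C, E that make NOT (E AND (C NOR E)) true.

Satisfying assignments: (0,0), (0,1), (1,0), (1,1)
Count: 4 out of 4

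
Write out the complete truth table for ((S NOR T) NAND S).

T | S | Output
--------------
0 | 0 | 1
0 | 1 | 1
1 | 0 | 1
1 | 1 | 1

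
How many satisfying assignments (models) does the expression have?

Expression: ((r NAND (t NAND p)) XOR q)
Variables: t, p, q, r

Satisfying assignments: (0,0,0,0), (0,0,1,1), (0,1,0,0), (0,1,1,1), (1,0,0,0), (1,0,1,1), (1,1,0,0), (1,1,0,1)
Count: 8 out of 16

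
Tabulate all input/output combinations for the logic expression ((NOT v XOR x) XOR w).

x | w | v | Output
------------------
0 | 0 | 0 | 1
0 | 0 | 1 | 0
0 | 1 | 0 | 0
0 | 1 | 1 | 1
1 | 0 | 0 | 0
1 | 0 | 1 | 1
1 | 1 | 0 | 1
1 | 1 | 1 | 0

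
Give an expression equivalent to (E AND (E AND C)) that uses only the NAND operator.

((E NAND ((E NAND C) NAND (E NAND C))) NAND (E NAND ((E NAND C) NAND (E NAND C))))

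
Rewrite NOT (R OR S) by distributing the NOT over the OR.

NOT R AND NOT S
De Morgan's: NOT(OR of terms) = AND of negations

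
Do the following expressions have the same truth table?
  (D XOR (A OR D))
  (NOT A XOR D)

No. Counterexample: with A=0, D=0, Expression 1 = 0 but Expression 2 = 1.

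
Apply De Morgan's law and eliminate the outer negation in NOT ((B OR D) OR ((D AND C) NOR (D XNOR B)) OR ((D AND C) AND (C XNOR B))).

NOT (B OR D) AND NOT ((D AND C) NOR (D XNOR B)) AND NOT ((D AND C) AND (C XNOR B))
De Morgan's: NOT(OR of terms) = AND of negations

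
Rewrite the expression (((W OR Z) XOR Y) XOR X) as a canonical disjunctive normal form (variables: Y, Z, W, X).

(NOT Y AND NOT Z AND NOT W AND X) OR (NOT Y AND NOT Z AND W AND NOT X) OR (NOT Y AND Z AND NOT W AND NOT X) OR (NOT Y AND Z AND W AND NOT X) OR (Y AND NOT Z AND NOT W AND NOT X) OR (Y AND NOT Z AND W AND X) OR (Y AND Z AND NOT W AND X) OR (Y AND Z AND W AND X)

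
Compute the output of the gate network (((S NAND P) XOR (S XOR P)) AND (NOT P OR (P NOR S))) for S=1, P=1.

Substituting: (((1 NAND 1) XOR (1 XOR 1)) AND (NOT 1 OR (1 NOR 1)))
= 0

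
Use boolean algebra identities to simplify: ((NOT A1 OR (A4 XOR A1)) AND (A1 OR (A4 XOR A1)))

By distribution ((E OR v) AND (E OR NOT v) = E):
= (A4 XOR A1)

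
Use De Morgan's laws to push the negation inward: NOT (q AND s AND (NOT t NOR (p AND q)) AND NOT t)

NOT q OR NOT s OR NOT (NOT t NOR (p AND q)) OR t
De Morgan's: NOT(AND of terms) = OR of negations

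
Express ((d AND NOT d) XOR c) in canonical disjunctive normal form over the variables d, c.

(NOT d AND c) OR (d AND c)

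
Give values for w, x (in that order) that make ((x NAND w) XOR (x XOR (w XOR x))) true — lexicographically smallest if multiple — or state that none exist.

w=0, x=0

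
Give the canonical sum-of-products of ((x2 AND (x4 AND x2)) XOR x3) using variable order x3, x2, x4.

Σm(3, 4, 5, 6) = (NOT x3 AND x2 AND x4) OR (x3 AND NOT x2 AND NOT x4) OR (x3 AND NOT x2 AND x4) OR (x3 AND x2 AND NOT x4)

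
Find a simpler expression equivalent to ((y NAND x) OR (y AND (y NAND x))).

By absorption (E OR (E AND v) = E):
= (y NAND x)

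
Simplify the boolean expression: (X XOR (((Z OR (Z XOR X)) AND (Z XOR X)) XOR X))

By XOR self-cancellation ((E XOR v) XOR v = E) then absorption (E AND (E OR v) = E):
= (Z XOR X)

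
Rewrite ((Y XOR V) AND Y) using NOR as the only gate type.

((((((Y NOR V) NOR (Y NOR V)) NOR ((Y NOR V) NOR (Y NOR V))) NOR ((((Y NOR Y) NOR (V NOR V)) NOR ((Y NOR Y) NOR (V NOR V))) NOR (((Y NOR Y) NOR (V NOR V)) NOR ((Y NOR Y) NOR (V NOR V))))) NOR ((((Y NOR V) NOR (Y NOR V)) NOR ((Y NOR V) NOR (Y NOR V))) NOR ((((Y NOR Y) NOR (V NOR V)) NOR ((Y NOR Y) NOR (V NOR V))) NOR (((Y NOR Y) NOR (V NOR V)) NOR ((Y NOR Y) NOR (V NOR V)))))) NOR (Y NOR Y))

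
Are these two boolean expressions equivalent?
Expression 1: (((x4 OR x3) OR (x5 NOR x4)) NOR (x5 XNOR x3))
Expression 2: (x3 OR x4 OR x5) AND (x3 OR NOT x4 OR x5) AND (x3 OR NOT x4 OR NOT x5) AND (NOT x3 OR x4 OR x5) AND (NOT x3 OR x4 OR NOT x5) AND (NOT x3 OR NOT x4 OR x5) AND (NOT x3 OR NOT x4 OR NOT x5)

Yes, they are equivalent — the two output columns agree on all 8 assignments:
x3 | x4 | x5 | Expression 1 | Expression 2
------------------------------------------
0 | 0 | 0 | 0 | 0
0 | 0 | 1 | 1 | 1
0 | 1 | 0 | 0 | 0
0 | 1 | 1 | 0 | 0
1 | 0 | 0 | 0 | 0
1 | 0 | 1 | 0 | 0
1 | 1 | 0 | 0 | 0
1 | 1 | 1 | 0 | 0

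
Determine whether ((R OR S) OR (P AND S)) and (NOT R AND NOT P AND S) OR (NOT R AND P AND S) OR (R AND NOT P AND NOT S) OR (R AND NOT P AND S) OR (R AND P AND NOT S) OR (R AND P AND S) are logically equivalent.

Yes, they are equivalent — the two output columns agree on all 8 assignments:
R | P | S | Expression 1 | Expression 2
---------------------------------------
0 | 0 | 0 | 0 | 0
0 | 0 | 1 | 1 | 1
0 | 1 | 0 | 0 | 0
0 | 1 | 1 | 1 | 1
1 | 0 | 0 | 1 | 1
1 | 0 | 1 | 1 | 1
1 | 1 | 0 | 1 | 1
1 | 1 | 1 | 1 | 1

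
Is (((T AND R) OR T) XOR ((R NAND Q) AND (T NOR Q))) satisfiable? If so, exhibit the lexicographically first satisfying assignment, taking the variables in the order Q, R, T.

Q=0, R=0, T=0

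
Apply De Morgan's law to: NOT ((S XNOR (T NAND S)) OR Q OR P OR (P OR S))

NOT (S XNOR (T NAND S)) AND NOT Q AND NOT P AND NOT (P OR S)
De Morgan's: NOT(OR of terms) = AND of negations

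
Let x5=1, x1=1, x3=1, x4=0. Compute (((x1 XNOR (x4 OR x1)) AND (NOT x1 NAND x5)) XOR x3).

Substituting: (((1 XNOR (0 OR 1)) AND (NOT 1 NAND 1)) XOR 1)
= 0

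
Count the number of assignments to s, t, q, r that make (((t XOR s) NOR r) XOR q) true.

Satisfying assignments: (0,0,0,0), (0,0,1,1), (0,1,1,0), (0,1,1,1), (1,0,1,0), (1,0,1,1), (1,1,0,0), (1,1,1,1)
Count: 8 out of 16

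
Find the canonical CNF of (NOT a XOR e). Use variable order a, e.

(a OR NOT e) AND (NOT a OR e)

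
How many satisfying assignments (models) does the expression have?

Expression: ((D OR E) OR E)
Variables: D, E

Satisfying assignments: (0,1), (1,0), (1,1)
Count: 3 out of 4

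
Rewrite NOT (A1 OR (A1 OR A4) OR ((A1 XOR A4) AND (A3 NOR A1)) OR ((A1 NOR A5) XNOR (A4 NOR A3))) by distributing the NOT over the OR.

NOT A1 AND NOT (A1 OR A4) AND NOT ((A1 XOR A4) AND (A3 NOR A1)) AND NOT ((A1 NOR A5) XNOR (A4 NOR A3))
De Morgan's: NOT(OR of terms) = AND of negations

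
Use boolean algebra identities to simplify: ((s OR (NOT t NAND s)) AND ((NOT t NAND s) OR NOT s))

By distribution ((E OR v) AND (E OR NOT v) = E):
= (NOT t NAND s)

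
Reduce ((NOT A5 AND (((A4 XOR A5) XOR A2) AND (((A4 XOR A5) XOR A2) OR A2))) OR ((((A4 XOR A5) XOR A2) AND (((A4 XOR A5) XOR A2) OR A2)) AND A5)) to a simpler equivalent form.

By distribution ((E AND v) OR (E AND NOT v) = E) then absorption (E AND (E OR v) = E):
= ((A4 XOR A5) XOR A2)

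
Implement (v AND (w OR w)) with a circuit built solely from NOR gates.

((v NOR v) NOR (((w NOR w) NOR (w NOR w)) NOR ((w NOR w) NOR (w NOR w))))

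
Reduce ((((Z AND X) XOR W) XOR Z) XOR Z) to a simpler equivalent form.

By XOR self-cancellation ((E XOR v) XOR v = E):
= ((Z AND X) XOR W)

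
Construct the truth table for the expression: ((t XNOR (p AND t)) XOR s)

t | p | s | Output
------------------
0 | 0 | 0 | 1
0 | 0 | 1 | 0
0 | 1 | 0 | 1
0 | 1 | 1 | 0
1 | 0 | 0 | 0
1 | 0 | 1 | 1
1 | 1 | 0 | 1
1 | 1 | 1 | 0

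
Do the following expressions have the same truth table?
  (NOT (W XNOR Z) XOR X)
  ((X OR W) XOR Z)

No. Counterexample: with Z=0, X=1, W=1, Expression 1 = 0 but Expression 2 = 1.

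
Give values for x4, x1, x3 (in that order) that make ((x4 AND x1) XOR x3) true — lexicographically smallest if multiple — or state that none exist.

x4=0, x1=0, x3=1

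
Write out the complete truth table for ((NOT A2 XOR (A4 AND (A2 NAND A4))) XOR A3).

A2 | A3 | A4 | Output
---------------------
0 | 0 | 0 | 1
0 | 0 | 1 | 0
0 | 1 | 0 | 0
0 | 1 | 1 | 1
1 | 0 | 0 | 0
1 | 0 | 1 | 0
1 | 1 | 0 | 1
1 | 1 | 1 | 1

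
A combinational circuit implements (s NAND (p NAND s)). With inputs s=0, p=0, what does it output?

Substituting: (0 NAND (0 NAND 0))
= 1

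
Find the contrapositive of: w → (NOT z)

Contrapositive: z → NOT w
Note: A statement and its contrapositive are logically equivalent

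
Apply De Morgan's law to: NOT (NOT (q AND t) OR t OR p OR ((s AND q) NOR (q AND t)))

(q AND t) AND NOT t AND NOT p AND NOT ((s AND q) NOR (q AND t))
De Morgan's: NOT(OR of terms) = AND of negations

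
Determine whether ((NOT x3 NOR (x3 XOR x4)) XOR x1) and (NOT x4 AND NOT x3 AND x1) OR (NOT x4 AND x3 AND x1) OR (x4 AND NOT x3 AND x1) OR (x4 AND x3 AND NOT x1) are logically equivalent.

Yes, they are equivalent — the two output columns agree on all 8 assignments:
x4 | x3 | x1 | Expression 1 | Expression 2
------------------------------------------
0 | 0 | 0 | 0 | 0
0 | 0 | 1 | 1 | 1
0 | 1 | 0 | 0 | 0
0 | 1 | 1 | 1 | 1
1 | 0 | 0 | 0 | 0
1 | 0 | 1 | 1 | 1
1 | 1 | 0 | 1 | 1
1 | 1 | 1 | 0 | 0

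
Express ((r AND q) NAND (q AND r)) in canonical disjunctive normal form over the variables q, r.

(NOT q AND NOT r) OR (NOT q AND r) OR (q AND NOT r)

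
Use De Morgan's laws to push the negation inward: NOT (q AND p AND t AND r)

NOT q OR NOT p OR NOT t OR NOT r
De Morgan's: NOT(AND of terms) = OR of negations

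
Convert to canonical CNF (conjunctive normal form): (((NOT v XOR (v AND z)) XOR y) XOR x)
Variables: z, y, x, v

(z OR y OR x OR NOT v) AND (z OR y OR NOT x OR v) AND (z OR NOT y OR x OR v) AND (z OR NOT y OR NOT x OR NOT v) AND (NOT z OR y OR NOT x OR v) AND (NOT z OR y OR NOT x OR NOT v) AND (NOT z OR NOT y OR x OR v) AND (NOT z OR NOT y OR x OR NOT v)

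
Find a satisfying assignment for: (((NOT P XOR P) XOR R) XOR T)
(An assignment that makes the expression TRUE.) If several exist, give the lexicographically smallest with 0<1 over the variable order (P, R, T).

P=0, R=0, T=0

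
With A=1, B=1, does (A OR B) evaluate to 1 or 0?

Substituting: (1 OR 1)
= 1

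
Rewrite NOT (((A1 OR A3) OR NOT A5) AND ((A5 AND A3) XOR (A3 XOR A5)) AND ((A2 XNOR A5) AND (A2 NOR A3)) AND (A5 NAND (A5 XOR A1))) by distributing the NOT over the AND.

NOT ((A1 OR A3) OR NOT A5) OR NOT ((A5 AND A3) XOR (A3 XOR A5)) OR NOT ((A2 XNOR A5) AND (A2 NOR A3)) OR NOT (A5 NAND (A5 XOR A1))
De Morgan's: NOT(AND of terms) = OR of negations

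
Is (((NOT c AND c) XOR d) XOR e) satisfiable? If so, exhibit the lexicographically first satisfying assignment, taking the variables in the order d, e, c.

d=0, e=1, c=0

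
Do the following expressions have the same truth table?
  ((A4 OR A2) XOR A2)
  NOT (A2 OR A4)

No. Counterexample: with A4=0, A2=0, Expression 1 = 0 but Expression 2 = 1.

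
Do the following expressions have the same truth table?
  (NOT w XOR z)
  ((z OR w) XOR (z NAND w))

Yes, they are equivalent — the two output columns agree on all 4 assignments:
z | w | Expression 1 | Expression 2
-----------------------------------
0 | 0 | 1 | 1
0 | 1 | 0 | 0
1 | 0 | 0 | 0
1 | 1 | 1 | 1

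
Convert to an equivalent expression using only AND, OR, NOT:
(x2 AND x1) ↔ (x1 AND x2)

((x2 AND x1) AND (x1 AND x2)) OR (NOT (x2 AND x1) AND NOT (x1 AND x2))
(Biconditional = both true or both false)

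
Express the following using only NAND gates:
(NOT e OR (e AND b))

(((e NAND e) NAND (e NAND e)) NAND (((e NAND b) NAND (e NAND b)) NAND ((e NAND b) NAND (e NAND b))))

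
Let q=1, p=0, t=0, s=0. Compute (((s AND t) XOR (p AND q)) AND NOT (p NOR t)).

Substituting: (((0 AND 0) XOR (0 AND 1)) AND NOT (0 NOR 0))
= 0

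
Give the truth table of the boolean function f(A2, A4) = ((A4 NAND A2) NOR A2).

A2 | A4 | Output
----------------
0 | 0 | 0
0 | 1 | 0
1 | 0 | 0
1 | 1 | 0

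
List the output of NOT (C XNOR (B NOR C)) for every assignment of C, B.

C | B | Output
--------------
0 | 0 | 1
0 | 1 | 0
1 | 0 | 1
1 | 1 | 1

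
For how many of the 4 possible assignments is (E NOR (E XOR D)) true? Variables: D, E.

Satisfying assignments: (0,0)
Count: 1 out of 4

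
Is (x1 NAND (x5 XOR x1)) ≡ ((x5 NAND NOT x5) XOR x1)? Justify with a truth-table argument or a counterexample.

No. Counterexample: with x1=1, x5=1, Expression 1 = 1 but Expression 2 = 0.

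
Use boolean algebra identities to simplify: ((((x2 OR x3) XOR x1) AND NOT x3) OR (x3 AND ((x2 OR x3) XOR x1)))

By distribution ((E AND v) OR (E AND NOT v) = E):
= ((x2 OR x3) XOR x1)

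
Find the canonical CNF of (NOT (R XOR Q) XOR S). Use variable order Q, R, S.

(Q OR R OR NOT S) AND (Q OR NOT R OR S) AND (NOT Q OR R OR S) AND (NOT Q OR NOT R OR NOT S)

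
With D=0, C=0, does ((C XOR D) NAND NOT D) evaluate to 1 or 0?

Substituting: ((0 XOR 0) NAND NOT 0)
= 1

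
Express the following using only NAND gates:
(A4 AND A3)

((A4 NAND A3) NAND (A4 NAND A3))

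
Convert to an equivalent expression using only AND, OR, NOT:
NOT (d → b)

d AND NOT b
(Negated implication: NOT(A → B) = A AND NOT B)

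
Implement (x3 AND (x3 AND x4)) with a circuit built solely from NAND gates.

((x3 NAND ((x3 NAND x4) NAND (x3 NAND x4))) NAND (x3 NAND ((x3 NAND x4) NAND (x3 NAND x4))))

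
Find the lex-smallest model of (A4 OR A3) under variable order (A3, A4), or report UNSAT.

A3=0, A4=1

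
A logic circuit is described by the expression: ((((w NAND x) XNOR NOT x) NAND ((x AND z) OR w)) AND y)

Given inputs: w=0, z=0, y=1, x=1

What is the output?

Substituting: ((((0 NAND 1) XNOR NOT 1) NAND ((1 AND 0) OR 0)) AND 1)
= 1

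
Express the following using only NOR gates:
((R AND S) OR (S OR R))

((((R NOR R) NOR (S NOR S)) NOR ((S NOR R) NOR (S NOR R))) NOR (((R NOR R) NOR (S NOR S)) NOR ((S NOR R) NOR (S NOR R))))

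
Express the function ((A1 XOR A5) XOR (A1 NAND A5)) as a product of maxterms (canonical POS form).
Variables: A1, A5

ΠM(1, 2, 3) = (A1 OR NOT A5) AND (NOT A1 OR A5) AND (NOT A1 OR NOT A5)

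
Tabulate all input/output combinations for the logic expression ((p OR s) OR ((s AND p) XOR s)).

p | s | Output
--------------
0 | 0 | 0
0 | 1 | 1
1 | 0 | 1
1 | 1 | 1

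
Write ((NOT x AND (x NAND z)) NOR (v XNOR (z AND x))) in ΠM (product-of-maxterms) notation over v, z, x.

ΠM(0, 1, 2, 4, 6, 7) = (v OR z OR x) AND (v OR z OR NOT x) AND (v OR NOT z OR x) AND (NOT v OR z OR x) AND (NOT v OR NOT z OR x) AND (NOT v OR NOT z OR NOT x)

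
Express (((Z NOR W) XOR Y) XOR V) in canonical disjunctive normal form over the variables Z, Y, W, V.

(NOT Z AND NOT Y AND NOT W AND NOT V) OR (NOT Z AND NOT Y AND W AND V) OR (NOT Z AND Y AND NOT W AND V) OR (NOT Z AND Y AND W AND NOT V) OR (Z AND NOT Y AND NOT W AND V) OR (Z AND NOT Y AND W AND V) OR (Z AND Y AND NOT W AND NOT V) OR (Z AND Y AND W AND NOT V)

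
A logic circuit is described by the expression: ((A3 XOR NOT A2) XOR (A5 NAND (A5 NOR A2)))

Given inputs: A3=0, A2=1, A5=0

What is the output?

Substituting: ((0 XOR NOT 1) XOR (0 NAND (0 NOR 1)))
= 1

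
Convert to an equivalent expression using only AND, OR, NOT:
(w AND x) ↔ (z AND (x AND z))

((w AND x) AND (z AND (x AND z))) OR (NOT (w AND x) AND NOT (z AND (x AND z)))
(Biconditional = both true or both false)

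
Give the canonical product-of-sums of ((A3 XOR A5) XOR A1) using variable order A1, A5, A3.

ΠM(0, 3, 5, 6) = (A1 OR A5 OR A3) AND (A1 OR NOT A5 OR NOT A3) AND (NOT A1 OR A5 OR NOT A3) AND (NOT A1 OR NOT A5 OR A3)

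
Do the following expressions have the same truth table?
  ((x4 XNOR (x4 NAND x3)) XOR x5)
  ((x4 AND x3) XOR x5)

No. Counterexample: with x3=0, x5=0, x4=1, Expression 1 = 1 but Expression 2 = 0.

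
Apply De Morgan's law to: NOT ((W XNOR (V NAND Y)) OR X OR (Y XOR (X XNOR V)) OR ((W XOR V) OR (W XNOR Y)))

NOT (W XNOR (V NAND Y)) AND NOT X AND NOT (Y XOR (X XNOR V)) AND NOT ((W XOR V) OR (W XNOR Y))
De Morgan's: NOT(OR of terms) = AND of negations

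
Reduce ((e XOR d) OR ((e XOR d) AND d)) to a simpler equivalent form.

By absorption (E OR (E AND v) = E):
= (e XOR d)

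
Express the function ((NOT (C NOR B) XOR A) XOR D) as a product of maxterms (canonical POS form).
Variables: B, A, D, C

ΠM(0, 3, 5, 6, 10, 11, 12, 13) = (B OR A OR D OR C) AND (B OR A OR NOT D OR NOT C) AND (B OR NOT A OR D OR NOT C) AND (B OR NOT A OR NOT D OR C) AND (NOT B OR A OR NOT D OR C) AND (NOT B OR A OR NOT D OR NOT C) AND (NOT B OR NOT A OR D OR C) AND (NOT B OR NOT A OR D OR NOT C)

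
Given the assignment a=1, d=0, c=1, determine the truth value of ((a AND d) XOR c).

Substituting: ((1 AND 0) XOR 1)
= 1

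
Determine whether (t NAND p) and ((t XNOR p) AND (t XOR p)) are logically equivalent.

No. Counterexample: with p=0, t=0, Expression 1 = 1 but Expression 2 = 0.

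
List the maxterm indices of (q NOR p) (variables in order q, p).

ΠM(1, 2, 3) = (q OR NOT p) AND (NOT q OR p) AND (NOT q OR NOT p)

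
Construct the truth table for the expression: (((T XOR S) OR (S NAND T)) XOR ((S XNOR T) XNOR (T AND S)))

T | S | Output
--------------
0 | 0 | 1
0 | 1 | 0
1 | 0 | 0
1 | 1 | 1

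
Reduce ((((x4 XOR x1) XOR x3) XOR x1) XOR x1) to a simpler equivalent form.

By XOR self-cancellation ((E XOR v) XOR v = E):
= ((x4 XOR x1) XOR x3)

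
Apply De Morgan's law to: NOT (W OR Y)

NOT W AND NOT Y
De Morgan's: NOT(OR of terms) = AND of negations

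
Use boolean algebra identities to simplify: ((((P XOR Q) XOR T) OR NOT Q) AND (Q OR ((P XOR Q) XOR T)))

By distribution ((E OR v) AND (E OR NOT v) = E):
= ((P XOR Q) XOR T)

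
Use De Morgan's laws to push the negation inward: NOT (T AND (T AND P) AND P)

NOT T OR NOT (T AND P) OR NOT P
De Morgan's: NOT(AND of terms) = OR of negations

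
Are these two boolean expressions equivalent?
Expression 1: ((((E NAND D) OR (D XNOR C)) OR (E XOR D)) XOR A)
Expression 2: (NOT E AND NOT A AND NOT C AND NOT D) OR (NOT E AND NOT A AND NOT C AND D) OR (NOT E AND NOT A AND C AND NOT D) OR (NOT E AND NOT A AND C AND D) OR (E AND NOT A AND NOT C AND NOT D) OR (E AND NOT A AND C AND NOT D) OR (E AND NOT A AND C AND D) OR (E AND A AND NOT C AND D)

Yes, they are equivalent — the two output columns agree on all 16 assignments:
E | A | C | D | Expression 1 | Expression 2
-------------------------------------------
0 | 0 | 0 | 0 | 1 | 1
0 | 0 | 0 | 1 | 1 | 1
0 | 0 | 1 | 0 | 1 | 1
0 | 0 | 1 | 1 | 1 | 1
0 | 1 | 0 | 0 | 0 | 0
0 | 1 | 0 | 1 | 0 | 0
0 | 1 | 1 | 0 | 0 | 0
0 | 1 | 1 | 1 | 0 | 0
1 | 0 | 0 | 0 | 1 | 1
1 | 0 | 0 | 1 | 0 | 0
1 | 0 | 1 | 0 | 1 | 1
1 | 0 | 1 | 1 | 1 | 1
1 | 1 | 0 | 0 | 0 | 0
1 | 1 | 0 | 1 | 1 | 1
1 | 1 | 1 | 0 | 0 | 0
1 | 1 | 1 | 1 | 0 | 0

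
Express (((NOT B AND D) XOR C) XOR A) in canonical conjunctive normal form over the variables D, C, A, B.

(D OR C OR A OR B) AND (D OR C OR A OR NOT B) AND (D OR NOT C OR NOT A OR B) AND (D OR NOT C OR NOT A OR NOT B) AND (NOT D OR C OR A OR NOT B) AND (NOT D OR C OR NOT A OR B) AND (NOT D OR NOT C OR A OR B) AND (NOT D OR NOT C OR NOT A OR NOT B)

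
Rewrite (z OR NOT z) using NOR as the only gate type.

((z NOR (z NOR z)) NOR (z NOR (z NOR z)))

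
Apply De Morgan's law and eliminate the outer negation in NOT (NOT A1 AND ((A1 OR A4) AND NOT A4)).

A1 OR NOT ((A1 OR A4) AND NOT A4)
De Morgan's: NOT(AND of terms) = OR of negations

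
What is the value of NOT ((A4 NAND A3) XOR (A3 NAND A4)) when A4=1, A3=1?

Substituting: NOT ((1 NAND 1) XOR (1 NAND 1))
= 1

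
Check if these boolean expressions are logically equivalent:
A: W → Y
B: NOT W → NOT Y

No, Inverse is not equivalent to original (counterexample: Z=0, W=0, Y=1)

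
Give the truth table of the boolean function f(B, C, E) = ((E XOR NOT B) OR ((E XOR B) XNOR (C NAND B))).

B | C | E | Output
------------------
0 | 0 | 0 | 1
0 | 0 | 1 | 1
0 | 1 | 0 | 1
0 | 1 | 1 | 1
1 | 0 | 0 | 1
1 | 0 | 1 | 1
1 | 1 | 0 | 0
1 | 1 | 1 | 1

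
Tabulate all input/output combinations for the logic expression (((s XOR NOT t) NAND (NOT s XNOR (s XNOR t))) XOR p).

s | t | p | Output
------------------
0 | 0 | 0 | 0
0 | 0 | 1 | 1
0 | 1 | 0 | 1
0 | 1 | 1 | 0
1 | 0 | 0 | 1
1 | 0 | 1 | 0
1 | 1 | 0 | 1
1 | 1 | 1 | 0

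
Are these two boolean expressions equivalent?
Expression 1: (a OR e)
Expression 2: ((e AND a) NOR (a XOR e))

No. Counterexample: with e=0, a=0, Expression 1 = 0 but Expression 2 = 1.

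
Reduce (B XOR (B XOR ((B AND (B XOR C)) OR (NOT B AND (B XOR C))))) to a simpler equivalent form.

By XOR self-cancellation ((E XOR v) XOR v = E) then distribution ((E AND v) OR (E AND NOT v) = E):
= (B XOR C)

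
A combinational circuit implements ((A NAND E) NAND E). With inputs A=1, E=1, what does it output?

Substituting: ((1 NAND 1) NAND 1)
= 1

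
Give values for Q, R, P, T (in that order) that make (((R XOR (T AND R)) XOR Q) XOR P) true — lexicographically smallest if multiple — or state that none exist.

Q=0, R=0, P=1, T=0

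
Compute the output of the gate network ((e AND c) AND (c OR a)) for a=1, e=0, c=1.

Substituting: ((0 AND 1) AND (1 OR 1))
= 0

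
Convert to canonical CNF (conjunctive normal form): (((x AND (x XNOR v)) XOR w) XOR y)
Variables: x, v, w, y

(x OR v OR w OR y) AND (x OR v OR NOT w OR NOT y) AND (x OR NOT v OR w OR y) AND (x OR NOT v OR NOT w OR NOT y) AND (NOT x OR v OR w OR y) AND (NOT x OR v OR NOT w OR NOT y) AND (NOT x OR NOT v OR w OR NOT y) AND (NOT x OR NOT v OR NOT w OR y)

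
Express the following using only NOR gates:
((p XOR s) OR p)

((((((p NOR s) NOR (p NOR s)) NOR ((p NOR s) NOR (p NOR s))) NOR ((((p NOR p) NOR (s NOR s)) NOR ((p NOR p) NOR (s NOR s))) NOR (((p NOR p) NOR (s NOR s)) NOR ((p NOR p) NOR (s NOR s))))) NOR p) NOR (((((p NOR s) NOR (p NOR s)) NOR ((p NOR s) NOR (p NOR s))) NOR ((((p NOR p) NOR (s NOR s)) NOR ((p NOR p) NOR (s NOR s))) NOR (((p NOR p) NOR (s NOR s)) NOR ((p NOR p) NOR (s NOR s))))) NOR p))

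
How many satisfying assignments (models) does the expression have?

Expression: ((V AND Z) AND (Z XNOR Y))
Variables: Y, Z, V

Satisfying assignments: (1,1,1)
Count: 1 out of 8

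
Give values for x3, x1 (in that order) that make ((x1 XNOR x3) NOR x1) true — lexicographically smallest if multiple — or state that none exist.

x3=1, x1=0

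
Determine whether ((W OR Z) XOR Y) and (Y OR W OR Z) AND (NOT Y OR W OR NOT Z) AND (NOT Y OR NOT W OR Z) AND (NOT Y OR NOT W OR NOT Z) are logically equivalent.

Yes, they are equivalent — the two output columns agree on all 8 assignments:
Y | W | Z | Expression 1 | Expression 2
---------------------------------------
0 | 0 | 0 | 0 | 0
0 | 0 | 1 | 1 | 1
0 | 1 | 0 | 1 | 1
0 | 1 | 1 | 1 | 1
1 | 0 | 0 | 1 | 1
1 | 0 | 1 | 0 | 0
1 | 1 | 0 | 0 | 0
1 | 1 | 1 | 0 | 0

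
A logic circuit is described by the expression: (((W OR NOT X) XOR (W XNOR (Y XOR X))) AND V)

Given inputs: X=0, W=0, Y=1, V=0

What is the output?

Substituting: (((0 OR NOT 0) XOR (0 XNOR (1 XOR 0))) AND 0)
= 0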